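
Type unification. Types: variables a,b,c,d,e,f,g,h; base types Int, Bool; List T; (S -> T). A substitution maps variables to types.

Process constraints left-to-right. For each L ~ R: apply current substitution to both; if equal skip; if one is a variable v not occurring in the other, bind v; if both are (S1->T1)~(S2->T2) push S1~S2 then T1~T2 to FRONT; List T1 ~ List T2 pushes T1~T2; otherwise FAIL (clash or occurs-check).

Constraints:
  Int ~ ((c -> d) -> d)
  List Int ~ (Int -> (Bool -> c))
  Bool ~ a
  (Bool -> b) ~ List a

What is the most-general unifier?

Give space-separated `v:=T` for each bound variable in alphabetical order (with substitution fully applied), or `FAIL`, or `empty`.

Answer: FAIL

Derivation:
step 1: unify Int ~ ((c -> d) -> d)  [subst: {-} | 3 pending]
  clash: Int vs ((c -> d) -> d)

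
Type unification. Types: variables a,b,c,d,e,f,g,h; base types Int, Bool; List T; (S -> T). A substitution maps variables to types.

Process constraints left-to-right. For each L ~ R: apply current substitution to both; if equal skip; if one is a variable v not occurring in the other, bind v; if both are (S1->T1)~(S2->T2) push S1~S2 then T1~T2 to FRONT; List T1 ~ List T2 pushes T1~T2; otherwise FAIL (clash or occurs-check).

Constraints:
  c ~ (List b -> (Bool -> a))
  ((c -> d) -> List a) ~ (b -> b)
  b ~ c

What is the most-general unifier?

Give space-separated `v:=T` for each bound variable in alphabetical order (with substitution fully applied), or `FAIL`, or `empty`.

Answer: FAIL

Derivation:
step 1: unify c ~ (List b -> (Bool -> a))  [subst: {-} | 2 pending]
  bind c := (List b -> (Bool -> a))
step 2: unify (((List b -> (Bool -> a)) -> d) -> List a) ~ (b -> b)  [subst: {c:=(List b -> (Bool -> a))} | 1 pending]
  -> decompose arrow: push ((List b -> (Bool -> a)) -> d)~b, List a~b
step 3: unify ((List b -> (Bool -> a)) -> d) ~ b  [subst: {c:=(List b -> (Bool -> a))} | 2 pending]
  occurs-check fail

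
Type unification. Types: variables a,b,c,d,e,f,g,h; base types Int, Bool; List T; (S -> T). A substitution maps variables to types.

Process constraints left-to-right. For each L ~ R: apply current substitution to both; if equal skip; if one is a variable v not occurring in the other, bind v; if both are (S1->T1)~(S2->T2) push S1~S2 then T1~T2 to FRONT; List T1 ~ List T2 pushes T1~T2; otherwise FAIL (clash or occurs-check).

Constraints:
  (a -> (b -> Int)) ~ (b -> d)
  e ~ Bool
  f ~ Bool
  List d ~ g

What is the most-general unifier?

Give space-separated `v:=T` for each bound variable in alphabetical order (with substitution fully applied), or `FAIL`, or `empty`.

step 1: unify (a -> (b -> Int)) ~ (b -> d)  [subst: {-} | 3 pending]
  -> decompose arrow: push a~b, (b -> Int)~d
step 2: unify a ~ b  [subst: {-} | 4 pending]
  bind a := b
step 3: unify (b -> Int) ~ d  [subst: {a:=b} | 3 pending]
  bind d := (b -> Int)
step 4: unify e ~ Bool  [subst: {a:=b, d:=(b -> Int)} | 2 pending]
  bind e := Bool
step 5: unify f ~ Bool  [subst: {a:=b, d:=(b -> Int), e:=Bool} | 1 pending]
  bind f := Bool
step 6: unify List (b -> Int) ~ g  [subst: {a:=b, d:=(b -> Int), e:=Bool, f:=Bool} | 0 pending]
  bind g := List (b -> Int)

Answer: a:=b d:=(b -> Int) e:=Bool f:=Bool g:=List (b -> Int)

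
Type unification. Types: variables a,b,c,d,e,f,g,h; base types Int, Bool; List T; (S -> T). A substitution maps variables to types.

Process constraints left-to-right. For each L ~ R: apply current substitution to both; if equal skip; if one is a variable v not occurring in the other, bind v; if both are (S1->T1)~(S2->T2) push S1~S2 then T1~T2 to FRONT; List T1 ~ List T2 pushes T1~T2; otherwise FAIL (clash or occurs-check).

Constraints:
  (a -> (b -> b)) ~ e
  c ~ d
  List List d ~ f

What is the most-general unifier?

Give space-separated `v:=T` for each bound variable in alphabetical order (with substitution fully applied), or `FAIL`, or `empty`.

step 1: unify (a -> (b -> b)) ~ e  [subst: {-} | 2 pending]
  bind e := (a -> (b -> b))
step 2: unify c ~ d  [subst: {e:=(a -> (b -> b))} | 1 pending]
  bind c := d
step 3: unify List List d ~ f  [subst: {e:=(a -> (b -> b)), c:=d} | 0 pending]
  bind f := List List d

Answer: c:=d e:=(a -> (b -> b)) f:=List List d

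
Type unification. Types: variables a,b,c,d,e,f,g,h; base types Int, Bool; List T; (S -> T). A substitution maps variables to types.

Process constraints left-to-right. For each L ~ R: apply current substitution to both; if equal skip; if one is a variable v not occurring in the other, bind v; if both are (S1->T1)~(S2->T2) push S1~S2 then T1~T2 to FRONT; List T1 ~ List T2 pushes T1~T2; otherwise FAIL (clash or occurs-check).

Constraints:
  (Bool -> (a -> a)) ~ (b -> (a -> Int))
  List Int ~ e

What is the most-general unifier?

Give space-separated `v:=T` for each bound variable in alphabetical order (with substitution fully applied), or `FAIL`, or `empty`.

step 1: unify (Bool -> (a -> a)) ~ (b -> (a -> Int))  [subst: {-} | 1 pending]
  -> decompose arrow: push Bool~b, (a -> a)~(a -> Int)
step 2: unify Bool ~ b  [subst: {-} | 2 pending]
  bind b := Bool
step 3: unify (a -> a) ~ (a -> Int)  [subst: {b:=Bool} | 1 pending]
  -> decompose arrow: push a~a, a~Int
step 4: unify a ~ a  [subst: {b:=Bool} | 2 pending]
  -> identical, skip
step 5: unify a ~ Int  [subst: {b:=Bool} | 1 pending]
  bind a := Int
step 6: unify List Int ~ e  [subst: {b:=Bool, a:=Int} | 0 pending]
  bind e := List Int

Answer: a:=Int b:=Bool e:=List Int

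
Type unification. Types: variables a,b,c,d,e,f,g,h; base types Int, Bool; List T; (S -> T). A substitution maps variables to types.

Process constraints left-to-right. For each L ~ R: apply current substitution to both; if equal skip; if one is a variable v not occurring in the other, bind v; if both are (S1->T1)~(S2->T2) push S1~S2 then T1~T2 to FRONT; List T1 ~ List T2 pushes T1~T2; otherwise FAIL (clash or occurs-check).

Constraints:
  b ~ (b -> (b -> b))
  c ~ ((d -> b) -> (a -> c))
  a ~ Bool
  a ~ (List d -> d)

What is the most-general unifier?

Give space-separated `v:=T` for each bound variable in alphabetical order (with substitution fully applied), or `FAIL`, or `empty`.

step 1: unify b ~ (b -> (b -> b))  [subst: {-} | 3 pending]
  occurs-check fail: b in (b -> (b -> b))

Answer: FAIL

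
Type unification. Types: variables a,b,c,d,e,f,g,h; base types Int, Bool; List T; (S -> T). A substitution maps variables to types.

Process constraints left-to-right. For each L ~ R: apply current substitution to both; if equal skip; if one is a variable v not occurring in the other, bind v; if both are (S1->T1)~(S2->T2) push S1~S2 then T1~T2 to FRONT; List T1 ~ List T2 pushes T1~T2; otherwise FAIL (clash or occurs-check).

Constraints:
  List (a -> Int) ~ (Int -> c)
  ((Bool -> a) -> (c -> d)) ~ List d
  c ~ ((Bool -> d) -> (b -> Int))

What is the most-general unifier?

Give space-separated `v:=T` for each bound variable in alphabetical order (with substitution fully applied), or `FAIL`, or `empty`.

Answer: FAIL

Derivation:
step 1: unify List (a -> Int) ~ (Int -> c)  [subst: {-} | 2 pending]
  clash: List (a -> Int) vs (Int -> c)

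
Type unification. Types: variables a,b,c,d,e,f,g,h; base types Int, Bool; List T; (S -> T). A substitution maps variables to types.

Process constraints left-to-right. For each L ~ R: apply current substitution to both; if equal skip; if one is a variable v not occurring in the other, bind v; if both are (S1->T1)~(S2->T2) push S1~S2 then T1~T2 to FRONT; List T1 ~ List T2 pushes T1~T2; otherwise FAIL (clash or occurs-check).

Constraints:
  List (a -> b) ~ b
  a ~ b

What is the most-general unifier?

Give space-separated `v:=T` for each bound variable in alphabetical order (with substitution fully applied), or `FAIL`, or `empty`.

Answer: FAIL

Derivation:
step 1: unify List (a -> b) ~ b  [subst: {-} | 1 pending]
  occurs-check fail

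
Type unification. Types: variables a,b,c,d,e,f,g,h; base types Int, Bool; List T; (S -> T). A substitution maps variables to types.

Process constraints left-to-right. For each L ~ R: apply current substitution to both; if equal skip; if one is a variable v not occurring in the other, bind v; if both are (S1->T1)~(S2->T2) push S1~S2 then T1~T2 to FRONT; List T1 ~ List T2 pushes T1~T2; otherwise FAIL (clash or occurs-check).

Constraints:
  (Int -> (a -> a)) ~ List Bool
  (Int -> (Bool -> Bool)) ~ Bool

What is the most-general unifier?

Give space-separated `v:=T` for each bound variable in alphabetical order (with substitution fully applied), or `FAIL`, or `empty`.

Answer: FAIL

Derivation:
step 1: unify (Int -> (a -> a)) ~ List Bool  [subst: {-} | 1 pending]
  clash: (Int -> (a -> a)) vs List Bool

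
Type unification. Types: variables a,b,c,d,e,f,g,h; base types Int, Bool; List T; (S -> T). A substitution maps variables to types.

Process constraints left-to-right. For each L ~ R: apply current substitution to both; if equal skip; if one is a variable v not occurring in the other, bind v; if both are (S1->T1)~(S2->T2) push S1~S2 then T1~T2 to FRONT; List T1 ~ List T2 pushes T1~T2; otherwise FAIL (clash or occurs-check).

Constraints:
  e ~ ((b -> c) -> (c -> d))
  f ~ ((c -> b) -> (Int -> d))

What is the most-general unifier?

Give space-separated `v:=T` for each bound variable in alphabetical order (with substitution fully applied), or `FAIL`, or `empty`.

Answer: e:=((b -> c) -> (c -> d)) f:=((c -> b) -> (Int -> d))

Derivation:
step 1: unify e ~ ((b -> c) -> (c -> d))  [subst: {-} | 1 pending]
  bind e := ((b -> c) -> (c -> d))
step 2: unify f ~ ((c -> b) -> (Int -> d))  [subst: {e:=((b -> c) -> (c -> d))} | 0 pending]
  bind f := ((c -> b) -> (Int -> d))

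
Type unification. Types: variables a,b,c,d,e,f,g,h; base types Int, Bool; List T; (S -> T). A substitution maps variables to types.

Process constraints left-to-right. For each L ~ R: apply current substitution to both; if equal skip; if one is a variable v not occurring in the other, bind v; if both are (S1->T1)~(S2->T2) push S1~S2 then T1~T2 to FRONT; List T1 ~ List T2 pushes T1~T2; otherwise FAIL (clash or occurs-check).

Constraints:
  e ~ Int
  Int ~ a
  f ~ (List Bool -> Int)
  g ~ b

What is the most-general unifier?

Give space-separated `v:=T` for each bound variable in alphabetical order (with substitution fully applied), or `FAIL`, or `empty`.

Answer: a:=Int e:=Int f:=(List Bool -> Int) g:=b

Derivation:
step 1: unify e ~ Int  [subst: {-} | 3 pending]
  bind e := Int
step 2: unify Int ~ a  [subst: {e:=Int} | 2 pending]
  bind a := Int
step 3: unify f ~ (List Bool -> Int)  [subst: {e:=Int, a:=Int} | 1 pending]
  bind f := (List Bool -> Int)
step 4: unify g ~ b  [subst: {e:=Int, a:=Int, f:=(List Bool -> Int)} | 0 pending]
  bind g := b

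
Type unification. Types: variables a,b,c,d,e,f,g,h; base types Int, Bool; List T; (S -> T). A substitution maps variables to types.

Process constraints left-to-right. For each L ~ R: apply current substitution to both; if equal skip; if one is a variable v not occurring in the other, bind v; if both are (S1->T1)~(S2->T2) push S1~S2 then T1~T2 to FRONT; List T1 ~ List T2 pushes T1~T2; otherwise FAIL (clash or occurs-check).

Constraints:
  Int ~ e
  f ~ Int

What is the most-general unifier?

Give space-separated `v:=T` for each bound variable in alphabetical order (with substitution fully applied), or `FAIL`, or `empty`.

step 1: unify Int ~ e  [subst: {-} | 1 pending]
  bind e := Int
step 2: unify f ~ Int  [subst: {e:=Int} | 0 pending]
  bind f := Int

Answer: e:=Int f:=Int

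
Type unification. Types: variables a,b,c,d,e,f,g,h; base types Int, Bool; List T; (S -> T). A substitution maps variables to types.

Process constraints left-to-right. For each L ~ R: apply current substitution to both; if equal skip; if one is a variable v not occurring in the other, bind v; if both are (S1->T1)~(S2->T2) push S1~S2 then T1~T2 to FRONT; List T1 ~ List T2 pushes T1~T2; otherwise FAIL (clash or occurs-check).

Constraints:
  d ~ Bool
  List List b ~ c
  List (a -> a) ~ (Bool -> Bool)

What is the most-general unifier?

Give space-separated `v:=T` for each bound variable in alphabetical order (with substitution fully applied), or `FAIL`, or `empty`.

Answer: FAIL

Derivation:
step 1: unify d ~ Bool  [subst: {-} | 2 pending]
  bind d := Bool
step 2: unify List List b ~ c  [subst: {d:=Bool} | 1 pending]
  bind c := List List b
step 3: unify List (a -> a) ~ (Bool -> Bool)  [subst: {d:=Bool, c:=List List b} | 0 pending]
  clash: List (a -> a) vs (Bool -> Bool)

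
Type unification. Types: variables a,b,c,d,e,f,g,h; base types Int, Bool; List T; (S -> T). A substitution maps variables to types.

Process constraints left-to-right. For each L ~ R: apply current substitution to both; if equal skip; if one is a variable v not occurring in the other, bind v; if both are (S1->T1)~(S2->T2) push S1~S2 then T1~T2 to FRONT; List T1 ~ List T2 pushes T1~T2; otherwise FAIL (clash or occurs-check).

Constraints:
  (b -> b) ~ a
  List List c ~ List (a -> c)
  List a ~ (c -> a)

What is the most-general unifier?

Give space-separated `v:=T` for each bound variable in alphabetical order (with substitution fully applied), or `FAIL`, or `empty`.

Answer: FAIL

Derivation:
step 1: unify (b -> b) ~ a  [subst: {-} | 2 pending]
  bind a := (b -> b)
step 2: unify List List c ~ List ((b -> b) -> c)  [subst: {a:=(b -> b)} | 1 pending]
  -> decompose List: push List c~((b -> b) -> c)
step 3: unify List c ~ ((b -> b) -> c)  [subst: {a:=(b -> b)} | 1 pending]
  clash: List c vs ((b -> b) -> c)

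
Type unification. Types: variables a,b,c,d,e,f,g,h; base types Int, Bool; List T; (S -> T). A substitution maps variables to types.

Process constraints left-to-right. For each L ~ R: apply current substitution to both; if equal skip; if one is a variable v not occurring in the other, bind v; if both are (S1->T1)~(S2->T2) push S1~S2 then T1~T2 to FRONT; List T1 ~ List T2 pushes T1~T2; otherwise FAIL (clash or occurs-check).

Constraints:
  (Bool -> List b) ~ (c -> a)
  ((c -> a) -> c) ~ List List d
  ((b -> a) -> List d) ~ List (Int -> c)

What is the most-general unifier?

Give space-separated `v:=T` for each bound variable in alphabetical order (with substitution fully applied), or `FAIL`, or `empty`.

Answer: FAIL

Derivation:
step 1: unify (Bool -> List b) ~ (c -> a)  [subst: {-} | 2 pending]
  -> decompose arrow: push Bool~c, List b~a
step 2: unify Bool ~ c  [subst: {-} | 3 pending]
  bind c := Bool
step 3: unify List b ~ a  [subst: {c:=Bool} | 2 pending]
  bind a := List b
step 4: unify ((Bool -> List b) -> Bool) ~ List List d  [subst: {c:=Bool, a:=List b} | 1 pending]
  clash: ((Bool -> List b) -> Bool) vs List List d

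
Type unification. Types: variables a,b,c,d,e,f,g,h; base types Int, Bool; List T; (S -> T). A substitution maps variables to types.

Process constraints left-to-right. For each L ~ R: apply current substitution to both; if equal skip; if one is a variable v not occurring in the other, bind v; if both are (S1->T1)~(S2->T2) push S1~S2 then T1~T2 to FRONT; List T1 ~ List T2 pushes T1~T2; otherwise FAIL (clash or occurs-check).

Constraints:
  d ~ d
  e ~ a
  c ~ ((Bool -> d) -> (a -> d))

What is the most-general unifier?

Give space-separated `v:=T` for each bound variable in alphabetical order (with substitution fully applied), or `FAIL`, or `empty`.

Answer: c:=((Bool -> d) -> (a -> d)) e:=a

Derivation:
step 1: unify d ~ d  [subst: {-} | 2 pending]
  -> identical, skip
step 2: unify e ~ a  [subst: {-} | 1 pending]
  bind e := a
step 3: unify c ~ ((Bool -> d) -> (a -> d))  [subst: {e:=a} | 0 pending]
  bind c := ((Bool -> d) -> (a -> d))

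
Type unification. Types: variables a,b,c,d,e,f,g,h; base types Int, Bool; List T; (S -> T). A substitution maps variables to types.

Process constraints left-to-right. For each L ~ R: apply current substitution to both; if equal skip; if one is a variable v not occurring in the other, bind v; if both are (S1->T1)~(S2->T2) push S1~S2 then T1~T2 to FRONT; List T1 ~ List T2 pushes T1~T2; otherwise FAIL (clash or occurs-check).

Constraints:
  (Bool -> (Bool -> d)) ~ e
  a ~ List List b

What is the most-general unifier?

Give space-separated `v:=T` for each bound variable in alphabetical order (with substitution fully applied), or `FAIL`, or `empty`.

Answer: a:=List List b e:=(Bool -> (Bool -> d))

Derivation:
step 1: unify (Bool -> (Bool -> d)) ~ e  [subst: {-} | 1 pending]
  bind e := (Bool -> (Bool -> d))
step 2: unify a ~ List List b  [subst: {e:=(Bool -> (Bool -> d))} | 0 pending]
  bind a := List List b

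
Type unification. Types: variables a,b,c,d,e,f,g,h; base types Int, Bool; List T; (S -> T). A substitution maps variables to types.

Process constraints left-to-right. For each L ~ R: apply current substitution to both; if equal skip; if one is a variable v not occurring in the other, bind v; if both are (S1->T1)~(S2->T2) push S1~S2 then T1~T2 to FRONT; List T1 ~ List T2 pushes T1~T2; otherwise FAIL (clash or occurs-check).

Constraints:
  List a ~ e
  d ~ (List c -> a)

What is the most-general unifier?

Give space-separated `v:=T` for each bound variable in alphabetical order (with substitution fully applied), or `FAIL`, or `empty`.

step 1: unify List a ~ e  [subst: {-} | 1 pending]
  bind e := List a
step 2: unify d ~ (List c -> a)  [subst: {e:=List a} | 0 pending]
  bind d := (List c -> a)

Answer: d:=(List c -> a) e:=List a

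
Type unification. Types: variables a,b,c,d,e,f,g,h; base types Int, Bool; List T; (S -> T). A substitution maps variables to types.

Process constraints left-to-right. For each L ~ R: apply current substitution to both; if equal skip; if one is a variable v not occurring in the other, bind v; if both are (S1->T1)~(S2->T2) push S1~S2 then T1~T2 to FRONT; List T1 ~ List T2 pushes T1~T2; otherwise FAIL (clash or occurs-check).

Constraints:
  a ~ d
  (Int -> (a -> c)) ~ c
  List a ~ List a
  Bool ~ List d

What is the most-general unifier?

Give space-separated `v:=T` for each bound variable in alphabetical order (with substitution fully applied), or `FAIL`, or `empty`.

step 1: unify a ~ d  [subst: {-} | 3 pending]
  bind a := d
step 2: unify (Int -> (d -> c)) ~ c  [subst: {a:=d} | 2 pending]
  occurs-check fail

Answer: FAIL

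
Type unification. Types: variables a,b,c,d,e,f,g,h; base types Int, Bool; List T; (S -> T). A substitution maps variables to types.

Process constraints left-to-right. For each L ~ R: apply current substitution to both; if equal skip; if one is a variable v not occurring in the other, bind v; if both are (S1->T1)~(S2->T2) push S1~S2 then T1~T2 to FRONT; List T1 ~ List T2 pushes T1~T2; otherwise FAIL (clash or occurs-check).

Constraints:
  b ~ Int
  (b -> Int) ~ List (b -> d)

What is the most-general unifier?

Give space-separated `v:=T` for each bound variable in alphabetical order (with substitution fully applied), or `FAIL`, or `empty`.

step 1: unify b ~ Int  [subst: {-} | 1 pending]
  bind b := Int
step 2: unify (Int -> Int) ~ List (Int -> d)  [subst: {b:=Int} | 0 pending]
  clash: (Int -> Int) vs List (Int -> d)

Answer: FAIL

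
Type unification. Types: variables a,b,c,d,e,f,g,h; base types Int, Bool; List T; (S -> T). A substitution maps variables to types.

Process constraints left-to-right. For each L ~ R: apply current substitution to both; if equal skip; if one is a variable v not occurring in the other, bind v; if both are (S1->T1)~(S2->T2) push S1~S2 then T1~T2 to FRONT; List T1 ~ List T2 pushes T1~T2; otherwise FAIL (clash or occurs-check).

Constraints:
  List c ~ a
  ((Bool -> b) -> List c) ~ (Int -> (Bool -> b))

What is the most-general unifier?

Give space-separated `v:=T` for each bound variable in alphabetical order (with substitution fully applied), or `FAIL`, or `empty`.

Answer: FAIL

Derivation:
step 1: unify List c ~ a  [subst: {-} | 1 pending]
  bind a := List c
step 2: unify ((Bool -> b) -> List c) ~ (Int -> (Bool -> b))  [subst: {a:=List c} | 0 pending]
  -> decompose arrow: push (Bool -> b)~Int, List c~(Bool -> b)
step 3: unify (Bool -> b) ~ Int  [subst: {a:=List c} | 1 pending]
  clash: (Bool -> b) vs Int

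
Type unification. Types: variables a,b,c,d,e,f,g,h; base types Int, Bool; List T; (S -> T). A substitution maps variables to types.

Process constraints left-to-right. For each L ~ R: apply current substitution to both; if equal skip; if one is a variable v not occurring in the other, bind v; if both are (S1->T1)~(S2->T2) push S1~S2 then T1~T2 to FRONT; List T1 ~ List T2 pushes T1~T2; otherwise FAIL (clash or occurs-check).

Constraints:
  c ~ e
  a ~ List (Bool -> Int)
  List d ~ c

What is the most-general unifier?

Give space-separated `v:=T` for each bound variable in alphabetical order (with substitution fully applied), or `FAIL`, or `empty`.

Answer: a:=List (Bool -> Int) c:=List d e:=List d

Derivation:
step 1: unify c ~ e  [subst: {-} | 2 pending]
  bind c := e
step 2: unify a ~ List (Bool -> Int)  [subst: {c:=e} | 1 pending]
  bind a := List (Bool -> Int)
step 3: unify List d ~ e  [subst: {c:=e, a:=List (Bool -> Int)} | 0 pending]
  bind e := List d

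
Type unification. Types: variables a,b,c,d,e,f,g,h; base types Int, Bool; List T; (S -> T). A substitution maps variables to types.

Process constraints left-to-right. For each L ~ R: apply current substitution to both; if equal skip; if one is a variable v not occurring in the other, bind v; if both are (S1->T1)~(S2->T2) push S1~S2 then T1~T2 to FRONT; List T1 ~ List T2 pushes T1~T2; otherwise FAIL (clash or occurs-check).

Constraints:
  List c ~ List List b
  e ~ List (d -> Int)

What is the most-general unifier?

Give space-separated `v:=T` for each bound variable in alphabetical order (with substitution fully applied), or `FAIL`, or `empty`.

step 1: unify List c ~ List List b  [subst: {-} | 1 pending]
  -> decompose List: push c~List b
step 2: unify c ~ List b  [subst: {-} | 1 pending]
  bind c := List b
step 3: unify e ~ List (d -> Int)  [subst: {c:=List b} | 0 pending]
  bind e := List (d -> Int)

Answer: c:=List b e:=List (d -> Int)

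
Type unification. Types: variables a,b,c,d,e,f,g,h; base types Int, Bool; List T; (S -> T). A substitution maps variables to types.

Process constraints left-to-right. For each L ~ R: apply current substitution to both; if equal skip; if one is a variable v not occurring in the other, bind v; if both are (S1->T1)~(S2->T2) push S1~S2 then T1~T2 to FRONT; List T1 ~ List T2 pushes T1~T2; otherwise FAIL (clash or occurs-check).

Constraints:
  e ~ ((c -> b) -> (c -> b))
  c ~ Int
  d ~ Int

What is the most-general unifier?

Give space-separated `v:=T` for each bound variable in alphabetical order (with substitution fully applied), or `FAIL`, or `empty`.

Answer: c:=Int d:=Int e:=((Int -> b) -> (Int -> b))

Derivation:
step 1: unify e ~ ((c -> b) -> (c -> b))  [subst: {-} | 2 pending]
  bind e := ((c -> b) -> (c -> b))
step 2: unify c ~ Int  [subst: {e:=((c -> b) -> (c -> b))} | 1 pending]
  bind c := Int
step 3: unify d ~ Int  [subst: {e:=((c -> b) -> (c -> b)), c:=Int} | 0 pending]
  bind d := Int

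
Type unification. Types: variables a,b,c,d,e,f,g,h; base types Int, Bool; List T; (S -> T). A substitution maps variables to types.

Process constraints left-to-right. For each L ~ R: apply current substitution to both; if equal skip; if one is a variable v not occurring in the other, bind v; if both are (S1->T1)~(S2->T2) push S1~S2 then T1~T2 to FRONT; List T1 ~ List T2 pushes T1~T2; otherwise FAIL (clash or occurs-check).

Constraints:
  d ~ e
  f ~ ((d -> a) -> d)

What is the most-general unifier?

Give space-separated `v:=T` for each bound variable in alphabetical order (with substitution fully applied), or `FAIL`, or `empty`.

Answer: d:=e f:=((e -> a) -> e)

Derivation:
step 1: unify d ~ e  [subst: {-} | 1 pending]
  bind d := e
step 2: unify f ~ ((e -> a) -> e)  [subst: {d:=e} | 0 pending]
  bind f := ((e -> a) -> e)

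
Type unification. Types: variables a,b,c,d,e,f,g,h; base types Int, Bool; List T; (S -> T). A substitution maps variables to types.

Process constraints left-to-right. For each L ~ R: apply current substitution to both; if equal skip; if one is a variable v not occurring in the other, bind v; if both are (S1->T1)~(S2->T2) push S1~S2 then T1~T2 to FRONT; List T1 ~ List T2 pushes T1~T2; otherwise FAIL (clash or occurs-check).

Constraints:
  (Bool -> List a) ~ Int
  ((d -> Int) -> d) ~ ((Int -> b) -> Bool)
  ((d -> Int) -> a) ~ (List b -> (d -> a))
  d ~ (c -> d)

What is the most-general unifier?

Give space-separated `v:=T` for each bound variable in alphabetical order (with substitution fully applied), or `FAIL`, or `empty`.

step 1: unify (Bool -> List a) ~ Int  [subst: {-} | 3 pending]
  clash: (Bool -> List a) vs Int

Answer: FAIL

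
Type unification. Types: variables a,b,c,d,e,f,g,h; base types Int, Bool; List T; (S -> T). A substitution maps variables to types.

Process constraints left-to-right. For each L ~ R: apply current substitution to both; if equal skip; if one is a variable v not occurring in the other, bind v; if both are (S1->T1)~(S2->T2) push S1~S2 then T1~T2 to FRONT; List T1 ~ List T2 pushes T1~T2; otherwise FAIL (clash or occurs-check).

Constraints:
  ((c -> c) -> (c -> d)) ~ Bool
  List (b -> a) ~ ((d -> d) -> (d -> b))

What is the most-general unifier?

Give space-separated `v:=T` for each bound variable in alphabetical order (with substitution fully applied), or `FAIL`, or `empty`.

Answer: FAIL

Derivation:
step 1: unify ((c -> c) -> (c -> d)) ~ Bool  [subst: {-} | 1 pending]
  clash: ((c -> c) -> (c -> d)) vs Bool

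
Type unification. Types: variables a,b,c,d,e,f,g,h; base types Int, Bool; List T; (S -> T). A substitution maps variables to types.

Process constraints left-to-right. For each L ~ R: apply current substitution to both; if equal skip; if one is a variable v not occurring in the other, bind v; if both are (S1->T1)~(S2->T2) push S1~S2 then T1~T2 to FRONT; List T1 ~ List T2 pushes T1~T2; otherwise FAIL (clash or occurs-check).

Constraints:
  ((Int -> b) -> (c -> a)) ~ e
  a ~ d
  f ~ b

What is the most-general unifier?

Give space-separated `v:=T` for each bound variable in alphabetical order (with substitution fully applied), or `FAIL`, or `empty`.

Answer: a:=d e:=((Int -> b) -> (c -> d)) f:=b

Derivation:
step 1: unify ((Int -> b) -> (c -> a)) ~ e  [subst: {-} | 2 pending]
  bind e := ((Int -> b) -> (c -> a))
step 2: unify a ~ d  [subst: {e:=((Int -> b) -> (c -> a))} | 1 pending]
  bind a := d
step 3: unify f ~ b  [subst: {e:=((Int -> b) -> (c -> a)), a:=d} | 0 pending]
  bind f := b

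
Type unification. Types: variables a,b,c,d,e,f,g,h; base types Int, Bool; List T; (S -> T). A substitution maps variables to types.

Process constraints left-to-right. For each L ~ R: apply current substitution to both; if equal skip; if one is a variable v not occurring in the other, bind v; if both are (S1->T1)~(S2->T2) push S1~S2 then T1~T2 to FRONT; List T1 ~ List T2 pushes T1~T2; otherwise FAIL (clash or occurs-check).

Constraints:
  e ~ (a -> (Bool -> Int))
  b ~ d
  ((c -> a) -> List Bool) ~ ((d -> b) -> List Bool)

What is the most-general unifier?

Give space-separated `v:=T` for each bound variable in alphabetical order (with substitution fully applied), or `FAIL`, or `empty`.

Answer: a:=d b:=d c:=d e:=(d -> (Bool -> Int))

Derivation:
step 1: unify e ~ (a -> (Bool -> Int))  [subst: {-} | 2 pending]
  bind e := (a -> (Bool -> Int))
step 2: unify b ~ d  [subst: {e:=(a -> (Bool -> Int))} | 1 pending]
  bind b := d
step 3: unify ((c -> a) -> List Bool) ~ ((d -> d) -> List Bool)  [subst: {e:=(a -> (Bool -> Int)), b:=d} | 0 pending]
  -> decompose arrow: push (c -> a)~(d -> d), List Bool~List Bool
step 4: unify (c -> a) ~ (d -> d)  [subst: {e:=(a -> (Bool -> Int)), b:=d} | 1 pending]
  -> decompose arrow: push c~d, a~d
step 5: unify c ~ d  [subst: {e:=(a -> (Bool -> Int)), b:=d} | 2 pending]
  bind c := d
step 6: unify a ~ d  [subst: {e:=(a -> (Bool -> Int)), b:=d, c:=d} | 1 pending]
  bind a := d
step 7: unify List Bool ~ List Bool  [subst: {e:=(a -> (Bool -> Int)), b:=d, c:=d, a:=d} | 0 pending]
  -> identical, skip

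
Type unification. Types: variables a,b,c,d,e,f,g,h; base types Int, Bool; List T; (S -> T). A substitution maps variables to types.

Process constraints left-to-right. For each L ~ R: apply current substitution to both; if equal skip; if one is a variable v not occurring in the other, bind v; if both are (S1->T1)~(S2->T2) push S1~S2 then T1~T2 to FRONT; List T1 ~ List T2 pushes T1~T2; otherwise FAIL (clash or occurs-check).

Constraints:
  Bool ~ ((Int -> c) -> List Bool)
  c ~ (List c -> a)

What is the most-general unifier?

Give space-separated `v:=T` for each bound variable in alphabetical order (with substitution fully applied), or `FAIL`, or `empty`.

Answer: FAIL

Derivation:
step 1: unify Bool ~ ((Int -> c) -> List Bool)  [subst: {-} | 1 pending]
  clash: Bool vs ((Int -> c) -> List Bool)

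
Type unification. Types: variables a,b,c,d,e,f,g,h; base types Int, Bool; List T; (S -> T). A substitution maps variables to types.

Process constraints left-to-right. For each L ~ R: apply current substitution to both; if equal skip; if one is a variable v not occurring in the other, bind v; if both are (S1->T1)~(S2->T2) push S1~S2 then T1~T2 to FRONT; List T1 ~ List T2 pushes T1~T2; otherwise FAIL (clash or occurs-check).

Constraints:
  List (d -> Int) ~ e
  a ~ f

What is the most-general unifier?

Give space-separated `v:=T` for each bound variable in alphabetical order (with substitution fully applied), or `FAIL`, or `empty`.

step 1: unify List (d -> Int) ~ e  [subst: {-} | 1 pending]
  bind e := List (d -> Int)
step 2: unify a ~ f  [subst: {e:=List (d -> Int)} | 0 pending]
  bind a := f

Answer: a:=f e:=List (d -> Int)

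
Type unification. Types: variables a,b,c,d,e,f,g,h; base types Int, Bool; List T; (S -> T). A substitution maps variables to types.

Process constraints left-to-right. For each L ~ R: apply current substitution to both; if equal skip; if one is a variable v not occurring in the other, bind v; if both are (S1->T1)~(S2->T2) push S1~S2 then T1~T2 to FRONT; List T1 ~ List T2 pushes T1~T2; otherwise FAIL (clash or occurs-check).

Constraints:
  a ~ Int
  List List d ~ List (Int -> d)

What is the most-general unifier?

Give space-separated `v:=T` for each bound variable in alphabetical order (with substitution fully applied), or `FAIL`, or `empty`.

Answer: FAIL

Derivation:
step 1: unify a ~ Int  [subst: {-} | 1 pending]
  bind a := Int
step 2: unify List List d ~ List (Int -> d)  [subst: {a:=Int} | 0 pending]
  -> decompose List: push List d~(Int -> d)
step 3: unify List d ~ (Int -> d)  [subst: {a:=Int} | 0 pending]
  clash: List d vs (Int -> d)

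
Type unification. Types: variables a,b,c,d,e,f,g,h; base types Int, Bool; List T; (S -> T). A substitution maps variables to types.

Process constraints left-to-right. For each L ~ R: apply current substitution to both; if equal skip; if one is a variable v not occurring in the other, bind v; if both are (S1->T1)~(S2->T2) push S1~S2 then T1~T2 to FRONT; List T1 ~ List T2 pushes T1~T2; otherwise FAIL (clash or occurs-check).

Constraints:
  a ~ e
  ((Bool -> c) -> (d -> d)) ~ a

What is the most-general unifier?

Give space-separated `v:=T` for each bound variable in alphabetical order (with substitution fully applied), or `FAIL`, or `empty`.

step 1: unify a ~ e  [subst: {-} | 1 pending]
  bind a := e
step 2: unify ((Bool -> c) -> (d -> d)) ~ e  [subst: {a:=e} | 0 pending]
  bind e := ((Bool -> c) -> (d -> d))

Answer: a:=((Bool -> c) -> (d -> d)) e:=((Bool -> c) -> (d -> d))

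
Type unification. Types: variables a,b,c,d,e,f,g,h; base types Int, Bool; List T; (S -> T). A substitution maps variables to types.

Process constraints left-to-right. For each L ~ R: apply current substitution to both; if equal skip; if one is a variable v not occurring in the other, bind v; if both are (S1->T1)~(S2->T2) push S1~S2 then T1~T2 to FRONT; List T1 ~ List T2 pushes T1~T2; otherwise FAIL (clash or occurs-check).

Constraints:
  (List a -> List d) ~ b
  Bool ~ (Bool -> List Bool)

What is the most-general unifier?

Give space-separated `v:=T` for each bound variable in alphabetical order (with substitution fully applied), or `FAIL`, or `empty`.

Answer: FAIL

Derivation:
step 1: unify (List a -> List d) ~ b  [subst: {-} | 1 pending]
  bind b := (List a -> List d)
step 2: unify Bool ~ (Bool -> List Bool)  [subst: {b:=(List a -> List d)} | 0 pending]
  clash: Bool vs (Bool -> List Bool)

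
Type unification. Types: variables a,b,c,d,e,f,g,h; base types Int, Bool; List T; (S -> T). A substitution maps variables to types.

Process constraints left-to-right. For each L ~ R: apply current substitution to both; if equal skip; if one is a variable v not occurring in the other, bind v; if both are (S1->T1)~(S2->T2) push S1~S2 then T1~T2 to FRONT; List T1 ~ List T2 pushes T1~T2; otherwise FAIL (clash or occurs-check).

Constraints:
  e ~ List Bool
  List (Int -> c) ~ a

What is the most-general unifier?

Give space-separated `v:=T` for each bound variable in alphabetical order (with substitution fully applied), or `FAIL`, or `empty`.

step 1: unify e ~ List Bool  [subst: {-} | 1 pending]
  bind e := List Bool
step 2: unify List (Int -> c) ~ a  [subst: {e:=List Bool} | 0 pending]
  bind a := List (Int -> c)

Answer: a:=List (Int -> c) e:=List Bool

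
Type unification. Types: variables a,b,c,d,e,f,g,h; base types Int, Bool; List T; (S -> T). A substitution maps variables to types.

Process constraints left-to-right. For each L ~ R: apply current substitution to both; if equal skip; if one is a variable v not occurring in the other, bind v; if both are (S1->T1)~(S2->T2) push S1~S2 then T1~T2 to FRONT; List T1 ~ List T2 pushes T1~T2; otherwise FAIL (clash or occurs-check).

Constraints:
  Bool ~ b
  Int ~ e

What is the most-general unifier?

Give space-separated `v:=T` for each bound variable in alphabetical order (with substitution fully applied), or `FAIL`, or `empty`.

Answer: b:=Bool e:=Int

Derivation:
step 1: unify Bool ~ b  [subst: {-} | 1 pending]
  bind b := Bool
step 2: unify Int ~ e  [subst: {b:=Bool} | 0 pending]
  bind e := Int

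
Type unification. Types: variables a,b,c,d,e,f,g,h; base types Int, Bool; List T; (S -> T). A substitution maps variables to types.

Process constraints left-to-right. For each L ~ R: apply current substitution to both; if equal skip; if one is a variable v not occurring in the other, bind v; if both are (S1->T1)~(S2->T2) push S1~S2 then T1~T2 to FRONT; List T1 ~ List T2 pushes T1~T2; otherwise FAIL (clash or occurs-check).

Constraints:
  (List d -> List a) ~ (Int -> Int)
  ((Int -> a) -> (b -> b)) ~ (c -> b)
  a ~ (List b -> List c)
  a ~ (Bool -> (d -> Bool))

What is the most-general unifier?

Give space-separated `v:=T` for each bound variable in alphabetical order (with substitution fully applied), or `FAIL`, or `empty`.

step 1: unify (List d -> List a) ~ (Int -> Int)  [subst: {-} | 3 pending]
  -> decompose arrow: push List d~Int, List a~Int
step 2: unify List d ~ Int  [subst: {-} | 4 pending]
  clash: List d vs Int

Answer: FAIL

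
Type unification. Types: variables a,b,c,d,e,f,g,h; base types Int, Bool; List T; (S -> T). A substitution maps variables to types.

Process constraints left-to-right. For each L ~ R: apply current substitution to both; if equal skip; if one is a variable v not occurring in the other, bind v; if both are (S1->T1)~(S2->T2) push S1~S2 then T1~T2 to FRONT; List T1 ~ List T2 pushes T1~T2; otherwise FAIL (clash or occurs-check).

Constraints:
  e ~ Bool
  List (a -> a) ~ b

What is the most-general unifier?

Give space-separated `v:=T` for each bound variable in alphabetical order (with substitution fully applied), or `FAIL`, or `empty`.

step 1: unify e ~ Bool  [subst: {-} | 1 pending]
  bind e := Bool
step 2: unify List (a -> a) ~ b  [subst: {e:=Bool} | 0 pending]
  bind b := List (a -> a)

Answer: b:=List (a -> a) e:=Bool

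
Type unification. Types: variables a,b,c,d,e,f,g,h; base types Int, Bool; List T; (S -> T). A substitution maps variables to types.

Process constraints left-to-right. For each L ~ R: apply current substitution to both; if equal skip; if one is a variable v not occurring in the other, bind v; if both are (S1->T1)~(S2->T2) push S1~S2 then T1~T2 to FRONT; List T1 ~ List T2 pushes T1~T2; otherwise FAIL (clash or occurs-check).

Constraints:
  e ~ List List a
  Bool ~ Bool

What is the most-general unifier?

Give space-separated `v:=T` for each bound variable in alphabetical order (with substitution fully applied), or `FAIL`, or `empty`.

Answer: e:=List List a

Derivation:
step 1: unify e ~ List List a  [subst: {-} | 1 pending]
  bind e := List List a
step 2: unify Bool ~ Bool  [subst: {e:=List List a} | 0 pending]
  -> identical, skip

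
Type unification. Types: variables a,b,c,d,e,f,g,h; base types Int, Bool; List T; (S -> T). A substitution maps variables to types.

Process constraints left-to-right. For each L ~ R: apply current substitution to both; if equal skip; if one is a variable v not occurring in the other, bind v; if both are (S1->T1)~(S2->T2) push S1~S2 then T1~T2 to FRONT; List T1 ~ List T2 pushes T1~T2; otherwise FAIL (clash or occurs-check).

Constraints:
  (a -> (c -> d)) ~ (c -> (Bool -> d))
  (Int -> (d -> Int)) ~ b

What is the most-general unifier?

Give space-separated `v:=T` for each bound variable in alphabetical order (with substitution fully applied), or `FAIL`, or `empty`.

Answer: a:=Bool b:=(Int -> (d -> Int)) c:=Bool

Derivation:
step 1: unify (a -> (c -> d)) ~ (c -> (Bool -> d))  [subst: {-} | 1 pending]
  -> decompose arrow: push a~c, (c -> d)~(Bool -> d)
step 2: unify a ~ c  [subst: {-} | 2 pending]
  bind a := c
step 3: unify (c -> d) ~ (Bool -> d)  [subst: {a:=c} | 1 pending]
  -> decompose arrow: push c~Bool, d~d
step 4: unify c ~ Bool  [subst: {a:=c} | 2 pending]
  bind c := Bool
step 5: unify d ~ d  [subst: {a:=c, c:=Bool} | 1 pending]
  -> identical, skip
step 6: unify (Int -> (d -> Int)) ~ b  [subst: {a:=c, c:=Bool} | 0 pending]
  bind b := (Int -> (d -> Int))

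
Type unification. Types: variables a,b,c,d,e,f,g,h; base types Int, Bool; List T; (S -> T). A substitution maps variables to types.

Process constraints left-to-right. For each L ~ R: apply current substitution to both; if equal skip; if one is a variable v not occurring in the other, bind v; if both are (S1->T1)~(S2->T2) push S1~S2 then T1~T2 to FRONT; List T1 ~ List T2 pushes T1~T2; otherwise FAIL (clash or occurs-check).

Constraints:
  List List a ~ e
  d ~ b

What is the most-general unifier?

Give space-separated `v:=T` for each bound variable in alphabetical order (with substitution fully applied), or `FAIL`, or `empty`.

Answer: d:=b e:=List List a

Derivation:
step 1: unify List List a ~ e  [subst: {-} | 1 pending]
  bind e := List List a
step 2: unify d ~ b  [subst: {e:=List List a} | 0 pending]
  bind d := b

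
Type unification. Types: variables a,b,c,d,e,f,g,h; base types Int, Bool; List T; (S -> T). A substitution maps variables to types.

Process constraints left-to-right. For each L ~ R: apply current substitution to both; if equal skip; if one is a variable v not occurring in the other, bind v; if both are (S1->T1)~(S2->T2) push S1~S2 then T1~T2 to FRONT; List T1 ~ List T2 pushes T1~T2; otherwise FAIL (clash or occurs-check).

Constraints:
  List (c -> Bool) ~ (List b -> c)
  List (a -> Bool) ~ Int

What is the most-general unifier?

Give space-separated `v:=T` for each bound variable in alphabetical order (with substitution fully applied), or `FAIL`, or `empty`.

step 1: unify List (c -> Bool) ~ (List b -> c)  [subst: {-} | 1 pending]
  clash: List (c -> Bool) vs (List b -> c)

Answer: FAIL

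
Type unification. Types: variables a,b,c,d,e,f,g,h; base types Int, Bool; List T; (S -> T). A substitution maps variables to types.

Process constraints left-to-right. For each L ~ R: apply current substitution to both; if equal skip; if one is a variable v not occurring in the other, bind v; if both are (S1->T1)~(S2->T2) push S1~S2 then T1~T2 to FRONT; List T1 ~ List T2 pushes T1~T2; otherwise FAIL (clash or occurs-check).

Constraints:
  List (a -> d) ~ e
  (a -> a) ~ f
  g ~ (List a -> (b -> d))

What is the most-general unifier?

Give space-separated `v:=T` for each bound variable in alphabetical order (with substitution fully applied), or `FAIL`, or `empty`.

step 1: unify List (a -> d) ~ e  [subst: {-} | 2 pending]
  bind e := List (a -> d)
step 2: unify (a -> a) ~ f  [subst: {e:=List (a -> d)} | 1 pending]
  bind f := (a -> a)
step 3: unify g ~ (List a -> (b -> d))  [subst: {e:=List (a -> d), f:=(a -> a)} | 0 pending]
  bind g := (List a -> (b -> d))

Answer: e:=List (a -> d) f:=(a -> a) g:=(List a -> (b -> d))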